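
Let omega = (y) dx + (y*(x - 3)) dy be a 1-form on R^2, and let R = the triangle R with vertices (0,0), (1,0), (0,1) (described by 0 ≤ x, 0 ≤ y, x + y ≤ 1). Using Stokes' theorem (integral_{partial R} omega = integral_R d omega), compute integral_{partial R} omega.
integral_(partial R) omega = -1/3

Stokes: integral_partial_R omega = integral_R d omega with d omega = (∂Q/∂x - ∂P/∂y) dx ∧ dy.
  ∂Q/∂x = y
  ∂P/∂y = 1
  integrand = ∂Q/∂x - ∂P/∂y = y - 1.
Integrating over R: integral_0^1 integral_0^{1-x} (y - 1) dy dx = -1/3.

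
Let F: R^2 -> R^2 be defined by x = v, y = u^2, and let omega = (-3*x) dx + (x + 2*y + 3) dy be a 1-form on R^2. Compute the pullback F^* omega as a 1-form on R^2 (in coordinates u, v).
F^* omega = (2*u*(2*u^2 + v + 3)) du + (-3*v) dv

Using F^*(f dg) = (f ∘ F) d(g ∘ F), substitute each coordinate x_i by F_i(u, v) in f_i, and replace dx_i by d F_i = (∂F_i/∂u) du + (∂F_i/∂v) dv.
  For the x component: f_1(F) = -3*v; d F_1 = (0) du + (1) dv
  For the y component: f_2(F) = 2*u^2 + v + 3; d F_2 = (2*u) du + (0) dv
Combining and collecting du, dv coefficients:
  coeff of du: 2*u*(2*u^2 + v + 3)
  coeff of dv: -3*v
F^* omega = (2*u*(2*u^2 + v + 3)) du + (-3*v) dv.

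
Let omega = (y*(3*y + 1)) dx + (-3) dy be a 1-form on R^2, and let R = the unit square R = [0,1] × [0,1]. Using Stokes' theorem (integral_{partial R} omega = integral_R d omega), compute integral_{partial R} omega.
integral_(partial R) omega = -4

Stokes: integral_partial_R omega = integral_R d omega with d omega = (∂Q/∂x - ∂P/∂y) dx ∧ dy.
  ∂Q/∂x = 0
  ∂P/∂y = 6*y + 1
  integrand = ∂Q/∂x - ∂P/∂y = -6*y - 1.
Integrating over R: integral_0^1 integral_0^1 (-6*y - 1) dx dy = -4.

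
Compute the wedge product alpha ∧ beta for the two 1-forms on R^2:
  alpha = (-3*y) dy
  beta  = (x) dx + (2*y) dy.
alpha ∧ beta = (3*x*y) dx ∧ dy

Distribute the wedge, using dx_i ∧ dx_j = -dx_j ∧ dx_i and dx_i ∧ dx_i = 0. For each pair (i, j) with i < j, the coefficient of dx_i ∧ dx_j in alpha ∧ beta is (alpha_i * beta_j - alpha_j * beta_i). Collecting: alpha ∧ beta = (3*x*y) dx ∧ dy.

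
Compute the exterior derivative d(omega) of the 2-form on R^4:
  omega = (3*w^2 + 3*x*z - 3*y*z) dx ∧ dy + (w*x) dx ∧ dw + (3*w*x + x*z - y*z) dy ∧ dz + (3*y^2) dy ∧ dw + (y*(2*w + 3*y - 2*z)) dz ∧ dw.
d(omega) = (3*w + 3*x - 3*y + z) dx ∧ dy ∧ dz + (6*w) dx ∧ dy ∧ dw + (2*w + 3*x + 6*y - 2*z) dy ∧ dz ∧ dw

For a 2-form omega = sum_{i<j} g_{ij} dx_i ∧ dx_j, the exterior derivative is
  d(omega) = sum_{i<j} d(g_{ij}) ∧ dx_i ∧ dx_j = sum_{i<j, k} (∂g_{ij}/∂x_k) dx_k ∧ dx_i ∧ dx_j.
Expand each term, using dx_k ∧ dx_i ∧ dx_j = sgn(permutation) dx_{(a)} ∧ dx_{(b)} ∧ dx_{(c)} with (a < b < c) sorted:
  d(3*w^2 + 3*x*z - 3*y*z) includes (∂/∂z)(3*w^2 + 3*x*z - 3*y*z) dz = (3*x - 3*y) dz, which multiplied by dx ∧ dy gives (3*x - 3*y) dx ∧ dy ∧ dz
  d(3*w^2 + 3*x*z - 3*y*z) includes (∂/∂w)(3*w^2 + 3*x*z - 3*y*z) dw = (6*w) dw, which multiplied by dx ∧ dy gives (6*w) dx ∧ dy ∧ dw
  d(3*w*x + x*z - y*z) includes (∂/∂x)(3*w*x + x*z - y*z) dx = (3*w + z) dx, which multiplied by dy ∧ dz gives (3*w + z) dx ∧ dy ∧ dz
  d(3*w*x + x*z - y*z) includes (∂/∂w)(3*w*x + x*z - y*z) dw = (3*x) dw, which multiplied by dy ∧ dz gives (3*x) dy ∧ dz ∧ dw
  d(y*(2*w + 3*y - 2*z)) includes (∂/∂y)(y*(2*w + 3*y - 2*z)) dy = (2*w + 6*y - 2*z) dy, which multiplied by dz ∧ dw gives (2*w + 6*y - 2*z) dy ∧ dz ∧ dw
Collecting like 3-forms: d(omega) = (3*w + 3*x - 3*y + z) dx ∧ dy ∧ dz + (6*w) dx ∧ dy ∧ dw + (2*w + 3*x + 6*y - 2*z) dy ∧ dz ∧ dw.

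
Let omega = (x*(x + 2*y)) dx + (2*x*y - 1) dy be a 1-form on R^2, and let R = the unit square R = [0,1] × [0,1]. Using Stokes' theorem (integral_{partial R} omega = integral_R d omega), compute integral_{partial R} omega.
integral_(partial R) omega = 0

Stokes: integral_partial_R omega = integral_R d omega with d omega = (∂Q/∂x - ∂P/∂y) dx ∧ dy.
  ∂Q/∂x = 2*y
  ∂P/∂y = 2*x
  integrand = ∂Q/∂x - ∂P/∂y = -2*x + 2*y.
Integrating over R: integral_0^1 integral_0^1 (-2*x + 2*y) dx dy = 0.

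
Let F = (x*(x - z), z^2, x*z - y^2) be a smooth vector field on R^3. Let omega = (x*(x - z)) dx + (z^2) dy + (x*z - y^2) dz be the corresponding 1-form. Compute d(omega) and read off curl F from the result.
d(omega) = (-2*y - 2*z) dy ∧ dz + (-x - z) dz ∧ dx + (0) dx ∧ dy; curl F = (-2*y - 2*z, -x - z, 0)

d omega = sum_{i<j} (∂f_j/∂x_i - ∂f_i/∂x_j) dx_i ∧ dx_j. Under the identification (dy ∧ dz, dz ∧ dx, dx ∧ dy) ↔ (e_x, e_y, e_z), the coefficients are exactly the components of curl F. Compute:
  ∂R/∂y - ∂Q/∂z = (-2*y) - (2*z) = -2*y - 2*z
  ∂P/∂z - ∂R/∂x = (-x) - (z) = -x - z
  ∂Q/∂x - ∂P/∂y = (0) - (0) = 0.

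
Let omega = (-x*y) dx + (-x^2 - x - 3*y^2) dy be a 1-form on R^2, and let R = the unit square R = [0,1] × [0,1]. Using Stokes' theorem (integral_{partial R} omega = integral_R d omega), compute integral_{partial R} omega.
integral_(partial R) omega = -3/2

Stokes: integral_partial_R omega = integral_R d omega with d omega = (∂Q/∂x - ∂P/∂y) dx ∧ dy.
  ∂Q/∂x = -2*x - 1
  ∂P/∂y = -x
  integrand = ∂Q/∂x - ∂P/∂y = -x - 1.
Integrating over R: integral_0^1 integral_0^1 (-x - 1) dx dy = -3/2.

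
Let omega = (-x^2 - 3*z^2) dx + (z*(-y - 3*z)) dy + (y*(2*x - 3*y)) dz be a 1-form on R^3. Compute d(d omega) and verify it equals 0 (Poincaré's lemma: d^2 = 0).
d(d omega) = 0

Step 1: d omega = sum_{i<j} (∂f_j/∂x_i - ∂f_i/∂x_j) dx_i ∧ dx_j:
  coeff of dx ∧ dy: 0
  coeff of dx ∧ dz: 2*y + 6*z
  coeff of dy ∧ dz: 2*x - 5*y + 6*z
Step 2: Apply d again to each 2-form coefficient. The only possible 3-form in R^3 is dx ∧ dy ∧ dz, with coefficient
  ∂(coeff of dy∧dz)/∂x - ∂(coeff of dx∧dz)/∂y + ∂(coeff of dx∧dy)/∂z
  = ∂/∂x (2*x - 5*y + 6*z) - ∂/∂y (2*y + 6*z) + ∂/∂z (0).
Each of these terms simplifies to sums of mixed partials that cancel in pairs. The result is 0 (by equality of mixed partials for smooth functions — Schwarz / Clairaut).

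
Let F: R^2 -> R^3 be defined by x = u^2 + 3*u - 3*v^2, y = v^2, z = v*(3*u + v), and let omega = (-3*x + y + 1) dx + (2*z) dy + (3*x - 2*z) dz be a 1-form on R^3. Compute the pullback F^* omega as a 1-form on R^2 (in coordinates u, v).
F^* omega = (-6*u^3 + 9*u^2*v - 27*u^2 + 2*u*v^2 + 27*u*v - 25*u - 33*v^3 + 30*v^2 + 3) du + (9*u^3 + 6*u^2*v + 27*u^2 - 33*u*v^2 + 72*u*v - 78*v^3 - 6*v) dv

Using F^*(f dg) = (f ∘ F) d(g ∘ F), substitute each coordinate x_i by F_i(u, v) in f_i, and replace dx_i by d F_i = (∂F_i/∂u) du + (∂F_i/∂v) dv.
  For the x component: f_1(F) = -3*u^2 - 9*u + 10*v^2 + 1; d F_1 = (2*u + 3) du + (-6*v) dv
  For the y component: f_2(F) = 2*v*(3*u + v); d F_2 = (0) du + (2*v) dv
  For the z component: f_3(F) = 3*u^2 - 6*u*v + 9*u - 11*v^2; d F_3 = (3*v) du + (3*u + 2*v) dv
Combining and collecting du, dv coefficients:
  coeff of du: -6*u^3 + 9*u^2*v - 27*u^2 + 2*u*v^2 + 27*u*v - 25*u - 33*v^3 + 30*v^2 + 3
  coeff of dv: 9*u^3 + 6*u^2*v + 27*u^2 - 33*u*v^2 + 72*u*v - 78*v^3 - 6*v
F^* omega = (-6*u^3 + 9*u^2*v - 27*u^2 + 2*u*v^2 + 27*u*v - 25*u - 33*v^3 + 30*v^2 + 3) du + (9*u^3 + 6*u^2*v + 27*u^2 - 33*u*v^2 + 72*u*v - 78*v^3 - 6*v) dv.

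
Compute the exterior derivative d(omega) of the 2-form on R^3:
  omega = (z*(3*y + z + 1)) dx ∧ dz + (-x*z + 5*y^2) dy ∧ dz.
d(omega) = (-4*z) dx ∧ dy ∧ dz

For a 2-form omega = sum_{i<j} g_{ij} dx_i ∧ dx_j, the exterior derivative is
  d(omega) = sum_{i<j} d(g_{ij}) ∧ dx_i ∧ dx_j = sum_{i<j, k} (∂g_{ij}/∂x_k) dx_k ∧ dx_i ∧ dx_j.
Expand each term, using dx_k ∧ dx_i ∧ dx_j = sgn(permutation) dx_{(a)} ∧ dx_{(b)} ∧ dx_{(c)} with (a < b < c) sorted:
  d(z*(3*y + z + 1)) includes (∂/∂y)(z*(3*y + z + 1)) dy = (3*z) dy, which multiplied by dx ∧ dz gives (-3*z) dx ∧ dy ∧ dz
  d(-x*z + 5*y^2) includes (∂/∂x)(-x*z + 5*y^2) dx = (-z) dx, which multiplied by dy ∧ dz gives (-z) dx ∧ dy ∧ dz
Collecting like 3-forms: d(omega) = (-4*z) dx ∧ dy ∧ dz.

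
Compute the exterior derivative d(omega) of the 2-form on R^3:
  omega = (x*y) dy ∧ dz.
d(omega) = (y) dx ∧ dy ∧ dz

For a 2-form omega = sum_{i<j} g_{ij} dx_i ∧ dx_j, the exterior derivative is
  d(omega) = sum_{i<j} d(g_{ij}) ∧ dx_i ∧ dx_j = sum_{i<j, k} (∂g_{ij}/∂x_k) dx_k ∧ dx_i ∧ dx_j.
Expand each term, using dx_k ∧ dx_i ∧ dx_j = sgn(permutation) dx_{(a)} ∧ dx_{(b)} ∧ dx_{(c)} with (a < b < c) sorted:
  d(x*y) includes (∂/∂x)(x*y) dx = (y) dx, which multiplied by dy ∧ dz gives (y) dx ∧ dy ∧ dz
Collecting like 3-forms: d(omega) = (y) dx ∧ dy ∧ dz.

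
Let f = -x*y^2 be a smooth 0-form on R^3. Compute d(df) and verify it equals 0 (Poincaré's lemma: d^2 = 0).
d(df) = 0

Step 1: df = sum_i (∂f/∂x_i) dx_i = (-y^2) dx + (-2*x*y) dy + (0) dz.
Step 2: Apply d again. Using the 1-form formula, the coefficient of dx ∧ dy in d(df) is ∂^2 f/∂x ∂y - ∂^2 f/∂y ∂x = (-2*y) - (-2*y) = 0 (equality of mixed partials for smooth f).
Similarly for dx ∧ dz and dy ∧ dz — all coefficients vanish. So d(df) = 0.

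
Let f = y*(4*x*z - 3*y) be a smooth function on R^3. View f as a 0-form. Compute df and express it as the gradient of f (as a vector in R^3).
df = (4*y*z) dx + (4*x*z - 6*y) dy + (4*x*y) dz; grad f = (4*y*z, 4*x*z - 6*y, 4*x*y)

For a 0-form f, d f = (∂f/∂x) dx + (∂f/∂y) dy + (∂f/∂z) dz. The components of the vector representation are exactly the entries of grad f in Cartesian coordinates:
  ∂f/∂x = 4*y*z
  ∂f/∂y = 4*x*z - 6*y
  ∂f/∂z = 4*x*y.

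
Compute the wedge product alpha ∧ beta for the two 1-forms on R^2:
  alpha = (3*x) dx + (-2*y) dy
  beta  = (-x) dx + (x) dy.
alpha ∧ beta = (x*(3*x - 2*y)) dx ∧ dy

Distribute the wedge, using dx_i ∧ dx_j = -dx_j ∧ dx_i and dx_i ∧ dx_i = 0. For each pair (i, j) with i < j, the coefficient of dx_i ∧ dx_j in alpha ∧ beta is (alpha_i * beta_j - alpha_j * beta_i). Collecting: alpha ∧ beta = (x*(3*x - 2*y)) dx ∧ dy.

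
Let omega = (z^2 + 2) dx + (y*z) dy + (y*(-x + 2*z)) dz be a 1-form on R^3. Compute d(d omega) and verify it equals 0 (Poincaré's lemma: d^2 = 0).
d(d omega) = 0

Step 1: d omega = sum_{i<j} (∂f_j/∂x_i - ∂f_i/∂x_j) dx_i ∧ dx_j:
  coeff of dx ∧ dy: 0
  coeff of dx ∧ dz: -y - 2*z
  coeff of dy ∧ dz: -x - y + 2*z
Step 2: Apply d again to each 2-form coefficient. The only possible 3-form in R^3 is dx ∧ dy ∧ dz, with coefficient
  ∂(coeff of dy∧dz)/∂x - ∂(coeff of dx∧dz)/∂y + ∂(coeff of dx∧dy)/∂z
  = ∂/∂x (-x - y + 2*z) - ∂/∂y (-y - 2*z) + ∂/∂z (0).
Each of these terms simplifies to sums of mixed partials that cancel in pairs. The result is 0 (by equality of mixed partials for smooth functions — Schwarz / Clairaut).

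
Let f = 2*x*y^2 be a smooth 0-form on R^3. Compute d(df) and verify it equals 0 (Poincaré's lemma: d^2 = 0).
d(df) = 0

Step 1: df = sum_i (∂f/∂x_i) dx_i = (2*y^2) dx + (4*x*y) dy + (0) dz.
Step 2: Apply d again. Using the 1-form formula, the coefficient of dx ∧ dy in d(df) is ∂^2 f/∂x ∂y - ∂^2 f/∂y ∂x = (4*y) - (4*y) = 0 (equality of mixed partials for smooth f).
Similarly for dx ∧ dz and dy ∧ dz — all coefficients vanish. So d(df) = 0.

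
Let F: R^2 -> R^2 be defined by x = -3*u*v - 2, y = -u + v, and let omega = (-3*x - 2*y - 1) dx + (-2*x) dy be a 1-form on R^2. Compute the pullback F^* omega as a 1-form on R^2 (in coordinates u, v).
F^* omega = (-27*u*v^2 - 12*u*v + 6*v^2 - 15*v - 4) du + (-27*u^2*v - 6*u^2 + 12*u*v - 15*u + 4) dv

Using F^*(f dg) = (f ∘ F) d(g ∘ F), substitute each coordinate x_i by F_i(u, v) in f_i, and replace dx_i by d F_i = (∂F_i/∂u) du + (∂F_i/∂v) dv.
  For the x component: f_1(F) = 9*u*v + 2*u - 2*v + 5; d F_1 = (-3*v) du + (-3*u) dv
  For the y component: f_2(F) = 6*u*v + 4; d F_2 = (-1) du + (1) dv
Combining and collecting du, dv coefficients:
  coeff of du: -27*u*v^2 - 12*u*v + 6*v^2 - 15*v - 4
  coeff of dv: -27*u^2*v - 6*u^2 + 12*u*v - 15*u + 4
F^* omega = (-27*u*v^2 - 12*u*v + 6*v^2 - 15*v - 4) du + (-27*u^2*v - 6*u^2 + 12*u*v - 15*u + 4) dv.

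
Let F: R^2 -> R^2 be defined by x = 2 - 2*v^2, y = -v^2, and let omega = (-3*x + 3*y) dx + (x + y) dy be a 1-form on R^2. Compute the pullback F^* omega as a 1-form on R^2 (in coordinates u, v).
F^* omega = (-6*v^3 + 20*v) dv

Using F^*(f dg) = (f ∘ F) d(g ∘ F), substitute each coordinate x_i by F_i(u, v) in f_i, and replace dx_i by d F_i = (∂F_i/∂u) du + (∂F_i/∂v) dv.
  For the x component: f_1(F) = 3*v^2 - 6; d F_1 = (0) du + (-4*v) dv
  For the y component: f_2(F) = 2 - 3*v^2; d F_2 = (0) du + (-2*v) dv
Combining and collecting du, dv coefficients:
  coeff of du: 0
  coeff of dv: -6*v^3 + 20*v
F^* omega = (-6*v^3 + 20*v) dv.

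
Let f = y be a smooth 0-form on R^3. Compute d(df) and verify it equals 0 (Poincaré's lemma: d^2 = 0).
d(df) = 0

Step 1: df = sum_i (∂f/∂x_i) dx_i = (0) dx + (1) dy + (0) dz.
Step 2: Apply d again. Using the 1-form formula, the coefficient of dx ∧ dy in d(df) is ∂^2 f/∂x ∂y - ∂^2 f/∂y ∂x = (0) - (0) = 0 (equality of mixed partials for smooth f).
Similarly for dx ∧ dz and dy ∧ dz — all coefficients vanish. So d(df) = 0.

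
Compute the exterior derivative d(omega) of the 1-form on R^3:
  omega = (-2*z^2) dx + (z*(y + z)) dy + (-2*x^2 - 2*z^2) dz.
d(omega) = (-4*x + 4*z) dx ∧ dz + (-y - 2*z) dy ∧ dz

For a 1-form omega = sum_i f_i dx_i, the exterior derivative is
  d(omega) = sum_{i < j} (∂f_j/∂x_i - ∂f_i/∂x_j) dx_i ∧ dx_j.
  coefficient of dx ∧ dz: ∂f_3/∂x - ∂f_1/∂z = ∂(-2*x^2 - 2*z^2)/∂x - ∂(-2*z^2)/∂z = -4*x + 4*z
  coefficient of dy ∧ dz: ∂f_3/∂y - ∂f_2/∂z = ∂(-2*x^2 - 2*z^2)/∂y - ∂(z*(y + z))/∂z = -y - 2*z
Assembling: d(omega) = (-4*x + 4*z) dx ∧ dz + (-y - 2*z) dy ∧ dz.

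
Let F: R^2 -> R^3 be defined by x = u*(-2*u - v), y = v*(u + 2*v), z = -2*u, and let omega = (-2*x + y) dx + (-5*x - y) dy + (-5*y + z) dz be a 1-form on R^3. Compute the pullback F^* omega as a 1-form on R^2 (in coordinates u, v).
F^* omega = (-16*u^3 - 6*u^2*v - 7*u*v^2 + 10*u*v + 4*u - 4*v^3 + 20*v^2) du + (6*u^3 + 41*u^2*v + 12*u*v^2 - 8*v^3) dv

Using F^*(f dg) = (f ∘ F) d(g ∘ F), substitute each coordinate x_i by F_i(u, v) in f_i, and replace dx_i by d F_i = (∂F_i/∂u) du + (∂F_i/∂v) dv.
  For the x component: f_1(F) = 4*u^2 + 3*u*v + 2*v^2; d F_1 = (-4*u - v) du + (-u) dv
  For the y component: f_2(F) = 10*u^2 + 4*u*v - 2*v^2; d F_2 = (v) du + (u + 4*v) dv
  For the z component: f_3(F) = -5*u*v - 2*u - 10*v^2; d F_3 = (-2) du + (0) dv
Combining and collecting du, dv coefficients:
  coeff of du: -16*u^3 - 6*u^2*v - 7*u*v^2 + 10*u*v + 4*u - 4*v^3 + 20*v^2
  coeff of dv: 6*u^3 + 41*u^2*v + 12*u*v^2 - 8*v^3
F^* omega = (-16*u^3 - 6*u^2*v - 7*u*v^2 + 10*u*v + 4*u - 4*v^3 + 20*v^2) du + (6*u^3 + 41*u^2*v + 12*u*v^2 - 8*v^3) dv.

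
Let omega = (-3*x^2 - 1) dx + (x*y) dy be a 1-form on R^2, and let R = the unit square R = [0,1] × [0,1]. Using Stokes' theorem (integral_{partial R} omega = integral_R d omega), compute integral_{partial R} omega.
integral_(partial R) omega = 1/2

Stokes: integral_partial_R omega = integral_R d omega with d omega = (∂Q/∂x - ∂P/∂y) dx ∧ dy.
  ∂Q/∂x = y
  ∂P/∂y = 0
  integrand = ∂Q/∂x - ∂P/∂y = y.
Integrating over R: integral_0^1 integral_0^1 (y) dx dy = 1/2.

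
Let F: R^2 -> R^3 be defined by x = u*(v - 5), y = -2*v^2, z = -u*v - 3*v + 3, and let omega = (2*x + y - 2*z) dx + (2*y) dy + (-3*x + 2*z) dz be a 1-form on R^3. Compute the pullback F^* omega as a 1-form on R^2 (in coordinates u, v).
F^* omega = (9*u*v^2 - 45*u*v + 50*u - 2*v^3 + 22*v^2 - 42*v + 30) du + (9*u^2*v - 25*u^2 - 2*u*v^2 + 27*u*v - 57*u + 16*v^3 + 18*v - 18) dv

Using F^*(f dg) = (f ∘ F) d(g ∘ F), substitute each coordinate x_i by F_i(u, v) in f_i, and replace dx_i by d F_i = (∂F_i/∂u) du + (∂F_i/∂v) dv.
  For the x component: f_1(F) = 4*u*v - 10*u - 2*v^2 + 6*v - 6; d F_1 = (v - 5) du + (u) dv
  For the y component: f_2(F) = -4*v^2; d F_2 = (0) du + (-4*v) dv
  For the z component: f_3(F) = -5*u*v + 15*u - 6*v + 6; d F_3 = (-v) du + (-u - 3) dv
Combining and collecting du, dv coefficients:
  coeff of du: 9*u*v^2 - 45*u*v + 50*u - 2*v^3 + 22*v^2 - 42*v + 30
  coeff of dv: 9*u^2*v - 25*u^2 - 2*u*v^2 + 27*u*v - 57*u + 16*v^3 + 18*v - 18
F^* omega = (9*u*v^2 - 45*u*v + 50*u - 2*v^3 + 22*v^2 - 42*v + 30) du + (9*u^2*v - 25*u^2 - 2*u*v^2 + 27*u*v - 57*u + 16*v^3 + 18*v - 18) dv.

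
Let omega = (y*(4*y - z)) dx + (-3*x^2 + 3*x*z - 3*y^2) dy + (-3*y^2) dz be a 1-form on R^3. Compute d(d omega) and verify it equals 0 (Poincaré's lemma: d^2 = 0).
d(d omega) = 0

Step 1: d omega = sum_{i<j} (∂f_j/∂x_i - ∂f_i/∂x_j) dx_i ∧ dx_j:
  coeff of dx ∧ dy: -6*x - 8*y + 4*z
  coeff of dx ∧ dz: y
  coeff of dy ∧ dz: -3*x - 6*y
Step 2: Apply d again to each 2-form coefficient. The only possible 3-form in R^3 is dx ∧ dy ∧ dz, with coefficient
  ∂(coeff of dy∧dz)/∂x - ∂(coeff of dx∧dz)/∂y + ∂(coeff of dx∧dy)/∂z
  = ∂/∂x (-3*x - 6*y) - ∂/∂y (y) + ∂/∂z (-6*x - 8*y + 4*z).
Each of these terms simplifies to sums of mixed partials that cancel in pairs. The result is 0 (by equality of mixed partials for smooth functions — Schwarz / Clairaut).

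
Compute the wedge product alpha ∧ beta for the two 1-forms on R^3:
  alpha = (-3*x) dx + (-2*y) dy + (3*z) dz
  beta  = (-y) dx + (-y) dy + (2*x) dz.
alpha ∧ beta = (y*(3*x - 2*y)) dx ∧ dy + (-6*x^2 + 3*y*z) dx ∧ dz + (y*(-4*x + 3*z)) dy ∧ dz

Distribute the wedge, using dx_i ∧ dx_j = -dx_j ∧ dx_i and dx_i ∧ dx_i = 0. For each pair (i, j) with i < j, the coefficient of dx_i ∧ dx_j in alpha ∧ beta is (alpha_i * beta_j - alpha_j * beta_i). Collecting: alpha ∧ beta = (y*(3*x - 2*y)) dx ∧ dy + (-6*x^2 + 3*y*z) dx ∧ dz + (y*(-4*x + 3*z)) dy ∧ dz.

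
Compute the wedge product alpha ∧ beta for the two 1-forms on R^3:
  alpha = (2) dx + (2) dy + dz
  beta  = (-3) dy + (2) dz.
alpha ∧ beta = (-6) dx ∧ dy + (4) dx ∧ dz + (7) dy ∧ dz

Distribute the wedge, using dx_i ∧ dx_j = -dx_j ∧ dx_i and dx_i ∧ dx_i = 0. For each pair (i, j) with i < j, the coefficient of dx_i ∧ dx_j in alpha ∧ beta is (alpha_i * beta_j - alpha_j * beta_i). Collecting: alpha ∧ beta = (-6) dx ∧ dy + (4) dx ∧ dz + (7) dy ∧ dz.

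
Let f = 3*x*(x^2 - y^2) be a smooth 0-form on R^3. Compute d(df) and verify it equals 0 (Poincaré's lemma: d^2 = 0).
d(df) = 0

Step 1: df = sum_i (∂f/∂x_i) dx_i = (9*x^2 - 3*y^2) dx + (-6*x*y) dy + (0) dz.
Step 2: Apply d again. Using the 1-form formula, the coefficient of dx ∧ dy in d(df) is ∂^2 f/∂x ∂y - ∂^2 f/∂y ∂x = (-6*y) - (-6*y) = 0 (equality of mixed partials for smooth f).
Similarly for dx ∧ dz and dy ∧ dz — all coefficients vanish. So d(df) = 0.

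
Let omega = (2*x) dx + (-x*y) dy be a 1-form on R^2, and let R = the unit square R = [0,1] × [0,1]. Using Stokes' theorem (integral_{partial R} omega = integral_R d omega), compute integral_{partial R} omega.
integral_(partial R) omega = -1/2

Stokes: integral_partial_R omega = integral_R d omega with d omega = (∂Q/∂x - ∂P/∂y) dx ∧ dy.
  ∂Q/∂x = -y
  ∂P/∂y = 0
  integrand = ∂Q/∂x - ∂P/∂y = -y.
Integrating over R: integral_0^1 integral_0^1 (-y) dx dy = -1/2.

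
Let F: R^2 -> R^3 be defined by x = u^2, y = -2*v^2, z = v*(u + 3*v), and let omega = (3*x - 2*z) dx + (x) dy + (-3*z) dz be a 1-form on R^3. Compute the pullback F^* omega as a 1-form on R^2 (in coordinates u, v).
F^* omega = (6*u^3 - 4*u^2*v - 15*u*v^2 - 9*v^3) du + (v*(-7*u^2 - 27*u*v - 54*v^2)) dv

Using F^*(f dg) = (f ∘ F) d(g ∘ F), substitute each coordinate x_i by F_i(u, v) in f_i, and replace dx_i by d F_i = (∂F_i/∂u) du + (∂F_i/∂v) dv.
  For the x component: f_1(F) = 3*u^2 - 2*u*v - 6*v^2; d F_1 = (2*u) du + (0) dv
  For the y component: f_2(F) = u^2; d F_2 = (0) du + (-4*v) dv
  For the z component: f_3(F) = 3*v*(-u - 3*v); d F_3 = (v) du + (u + 6*v) dv
Combining and collecting du, dv coefficients:
  coeff of du: 6*u^3 - 4*u^2*v - 15*u*v^2 - 9*v^3
  coeff of dv: v*(-7*u^2 - 27*u*v - 54*v^2)
F^* omega = (6*u^3 - 4*u^2*v - 15*u*v^2 - 9*v^3) du + (v*(-7*u^2 - 27*u*v - 54*v^2)) dv.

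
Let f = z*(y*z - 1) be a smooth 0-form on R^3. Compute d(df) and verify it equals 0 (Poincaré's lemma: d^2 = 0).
d(df) = 0

Step 1: df = sum_i (∂f/∂x_i) dx_i = (0) dx + (z^2) dy + (2*y*z - 1) dz.
Step 2: Apply d again. Using the 1-form formula, the coefficient of dx ∧ dy in d(df) is ∂^2 f/∂x ∂y - ∂^2 f/∂y ∂x = (0) - (0) = 0 (equality of mixed partials for smooth f).
Similarly for dx ∧ dz and dy ∧ dz — all coefficients vanish. So d(df) = 0.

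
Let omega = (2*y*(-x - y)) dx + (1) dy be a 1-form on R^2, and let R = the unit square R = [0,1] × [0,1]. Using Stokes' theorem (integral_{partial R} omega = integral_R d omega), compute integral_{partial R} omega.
integral_(partial R) omega = 3

Stokes: integral_partial_R omega = integral_R d omega with d omega = (∂Q/∂x - ∂P/∂y) dx ∧ dy.
  ∂Q/∂x = 0
  ∂P/∂y = -2*x - 4*y
  integrand = ∂Q/∂x - ∂P/∂y = 2*x + 4*y.
Integrating over R: integral_0^1 integral_0^1 (2*x + 4*y) dx dy = 3.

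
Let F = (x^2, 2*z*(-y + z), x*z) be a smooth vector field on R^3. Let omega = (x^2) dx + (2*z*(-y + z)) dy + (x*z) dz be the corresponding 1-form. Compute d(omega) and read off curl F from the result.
d(omega) = (2*y - 4*z) dy ∧ dz + (-z) dz ∧ dx + (0) dx ∧ dy; curl F = (2*y - 4*z, -z, 0)

d omega = sum_{i<j} (∂f_j/∂x_i - ∂f_i/∂x_j) dx_i ∧ dx_j. Under the identification (dy ∧ dz, dz ∧ dx, dx ∧ dy) ↔ (e_x, e_y, e_z), the coefficients are exactly the components of curl F. Compute:
  ∂R/∂y - ∂Q/∂z = (0) - (-2*y + 4*z) = 2*y - 4*z
  ∂P/∂z - ∂R/∂x = (0) - (z) = -z
  ∂Q/∂x - ∂P/∂y = (0) - (0) = 0.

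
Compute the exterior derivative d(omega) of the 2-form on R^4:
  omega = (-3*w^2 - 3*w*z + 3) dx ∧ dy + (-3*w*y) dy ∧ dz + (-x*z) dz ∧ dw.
d(omega) = (-3*w) dx ∧ dy ∧ dz + (-6*w - 3*z) dx ∧ dy ∧ dw + (-3*y) dy ∧ dz ∧ dw + (-z) dx ∧ dz ∧ dw

For a 2-form omega = sum_{i<j} g_{ij} dx_i ∧ dx_j, the exterior derivative is
  d(omega) = sum_{i<j} d(g_{ij}) ∧ dx_i ∧ dx_j = sum_{i<j, k} (∂g_{ij}/∂x_k) dx_k ∧ dx_i ∧ dx_j.
Expand each term, using dx_k ∧ dx_i ∧ dx_j = sgn(permutation) dx_{(a)} ∧ dx_{(b)} ∧ dx_{(c)} with (a < b < c) sorted:
  d(-3*w^2 - 3*w*z + 3) includes (∂/∂z)(-3*w^2 - 3*w*z + 3) dz = (-3*w) dz, which multiplied by dx ∧ dy gives (-3*w) dx ∧ dy ∧ dz
  d(-3*w^2 - 3*w*z + 3) includes (∂/∂w)(-3*w^2 - 3*w*z + 3) dw = (-6*w - 3*z) dw, which multiplied by dx ∧ dy gives (-6*w - 3*z) dx ∧ dy ∧ dw
  d(-3*w*y) includes (∂/∂w)(-3*w*y) dw = (-3*y) dw, which multiplied by dy ∧ dz gives (-3*y) dy ∧ dz ∧ dw
  d(-x*z) includes (∂/∂x)(-x*z) dx = (-z) dx, which multiplied by dz ∧ dw gives (-z) dx ∧ dz ∧ dw
Collecting like 3-forms: d(omega) = (-3*w) dx ∧ dy ∧ dz + (-6*w - 3*z) dx ∧ dy ∧ dw + (-3*y) dy ∧ dz ∧ dw + (-z) dx ∧ dz ∧ dw.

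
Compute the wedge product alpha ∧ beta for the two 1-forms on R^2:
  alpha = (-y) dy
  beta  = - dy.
alpha ∧ beta = 0

Distribute the wedge, using dx_i ∧ dx_j = -dx_j ∧ dx_i and dx_i ∧ dx_i = 0. For each pair (i, j) with i < j, the coefficient of dx_i ∧ dx_j in alpha ∧ beta is (alpha_i * beta_j - alpha_j * beta_i). Collecting: alpha ∧ beta = 0.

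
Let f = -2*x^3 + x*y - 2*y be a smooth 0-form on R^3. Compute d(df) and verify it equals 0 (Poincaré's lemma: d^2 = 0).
d(df) = 0

Step 1: df = sum_i (∂f/∂x_i) dx_i = (-6*x^2 + y) dx + (x - 2) dy + (0) dz.
Step 2: Apply d again. Using the 1-form formula, the coefficient of dx ∧ dy in d(df) is ∂^2 f/∂x ∂y - ∂^2 f/∂y ∂x = (1) - (1) = 0 (equality of mixed partials for smooth f).
Similarly for dx ∧ dz and dy ∧ dz — all coefficients vanish. So d(df) = 0.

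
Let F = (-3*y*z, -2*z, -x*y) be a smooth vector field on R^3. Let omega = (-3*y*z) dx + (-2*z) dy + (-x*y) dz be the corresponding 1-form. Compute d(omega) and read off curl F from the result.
d(omega) = (2 - x) dy ∧ dz + (-2*y) dz ∧ dx + (3*z) dx ∧ dy; curl F = (2 - x, -2*y, 3*z)

d omega = sum_{i<j} (∂f_j/∂x_i - ∂f_i/∂x_j) dx_i ∧ dx_j. Under the identification (dy ∧ dz, dz ∧ dx, dx ∧ dy) ↔ (e_x, e_y, e_z), the coefficients are exactly the components of curl F. Compute:
  ∂R/∂y - ∂Q/∂z = (-x) - (-2) = 2 - x
  ∂P/∂z - ∂R/∂x = (-3*y) - (-y) = -2*y
  ∂Q/∂x - ∂P/∂y = (0) - (-3*z) = 3*z.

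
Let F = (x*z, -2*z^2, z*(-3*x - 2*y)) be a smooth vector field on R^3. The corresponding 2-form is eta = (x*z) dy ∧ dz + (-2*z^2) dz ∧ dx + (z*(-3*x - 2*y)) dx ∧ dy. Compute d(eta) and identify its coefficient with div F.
d(eta) = (-3*x - 2*y + z) dx ∧ dy ∧ dz; div F = -3*x - 2*y + z

For a 2-form in R^3 of the form above, applying d gives a 3-form with coefficient ∂P/∂x + ∂Q/∂y + ∂R/∂z:
  ∂P/∂x = z
  ∂Q/∂y = 0
  ∂R/∂z = -3*x - 2*y
Sum = -3*x - 2*y + z, which is exactly div F.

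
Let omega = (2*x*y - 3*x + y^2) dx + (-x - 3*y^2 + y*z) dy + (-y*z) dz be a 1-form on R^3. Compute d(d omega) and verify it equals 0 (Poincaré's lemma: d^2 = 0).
d(d omega) = 0

Step 1: d omega = sum_{i<j} (∂f_j/∂x_i - ∂f_i/∂x_j) dx_i ∧ dx_j:
  coeff of dx ∧ dy: -2*x - 2*y - 1
  coeff of dx ∧ dz: 0
  coeff of dy ∧ dz: -y - z
Step 2: Apply d again to each 2-form coefficient. The only possible 3-form in R^3 is dx ∧ dy ∧ dz, with coefficient
  ∂(coeff of dy∧dz)/∂x - ∂(coeff of dx∧dz)/∂y + ∂(coeff of dx∧dy)/∂z
  = ∂/∂x (-y - z) - ∂/∂y (0) + ∂/∂z (-2*x - 2*y - 1).
Each of these terms simplifies to sums of mixed partials that cancel in pairs. The result is 0 (by equality of mixed partials for smooth functions — Schwarz / Clairaut).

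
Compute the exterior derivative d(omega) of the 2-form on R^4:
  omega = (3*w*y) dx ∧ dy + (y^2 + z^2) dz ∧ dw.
d(omega) = (3*y) dx ∧ dy ∧ dw + (2*y) dy ∧ dz ∧ dw

For a 2-form omega = sum_{i<j} g_{ij} dx_i ∧ dx_j, the exterior derivative is
  d(omega) = sum_{i<j} d(g_{ij}) ∧ dx_i ∧ dx_j = sum_{i<j, k} (∂g_{ij}/∂x_k) dx_k ∧ dx_i ∧ dx_j.
Expand each term, using dx_k ∧ dx_i ∧ dx_j = sgn(permutation) dx_{(a)} ∧ dx_{(b)} ∧ dx_{(c)} with (a < b < c) sorted:
  d(3*w*y) includes (∂/∂w)(3*w*y) dw = (3*y) dw, which multiplied by dx ∧ dy gives (3*y) dx ∧ dy ∧ dw
  d(y^2 + z^2) includes (∂/∂y)(y^2 + z^2) dy = (2*y) dy, which multiplied by dz ∧ dw gives (2*y) dy ∧ dz ∧ dw
Collecting like 3-forms: d(omega) = (3*y) dx ∧ dy ∧ dw + (2*y) dy ∧ dz ∧ dw.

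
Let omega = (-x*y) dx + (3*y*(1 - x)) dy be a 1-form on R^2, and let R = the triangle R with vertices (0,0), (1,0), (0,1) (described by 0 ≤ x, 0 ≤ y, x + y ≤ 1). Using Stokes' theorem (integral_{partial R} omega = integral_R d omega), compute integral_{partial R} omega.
integral_(partial R) omega = -1/3

Stokes: integral_partial_R omega = integral_R d omega with d omega = (∂Q/∂x - ∂P/∂y) dx ∧ dy.
  ∂Q/∂x = -3*y
  ∂P/∂y = -x
  integrand = ∂Q/∂x - ∂P/∂y = x - 3*y.
Integrating over R: integral_0^1 integral_0^{1-x} (x - 3*y) dy dx = -1/3.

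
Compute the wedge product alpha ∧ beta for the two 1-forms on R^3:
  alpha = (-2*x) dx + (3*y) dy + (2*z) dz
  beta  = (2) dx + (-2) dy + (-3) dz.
alpha ∧ beta = (4*x - 6*y) dx ∧ dy + (6*x - 4*z) dx ∧ dz + (-9*y + 4*z) dy ∧ dz

Distribute the wedge, using dx_i ∧ dx_j = -dx_j ∧ dx_i and dx_i ∧ dx_i = 0. For each pair (i, j) with i < j, the coefficient of dx_i ∧ dx_j in alpha ∧ beta is (alpha_i * beta_j - alpha_j * beta_i). Collecting: alpha ∧ beta = (4*x - 6*y) dx ∧ dy + (6*x - 4*z) dx ∧ dz + (-9*y + 4*z) dy ∧ dz.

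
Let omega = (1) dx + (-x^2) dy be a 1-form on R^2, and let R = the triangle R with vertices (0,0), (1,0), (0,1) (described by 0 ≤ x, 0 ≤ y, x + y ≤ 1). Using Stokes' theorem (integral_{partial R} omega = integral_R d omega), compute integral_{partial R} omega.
integral_(partial R) omega = -1/3

Stokes: integral_partial_R omega = integral_R d omega with d omega = (∂Q/∂x - ∂P/∂y) dx ∧ dy.
  ∂Q/∂x = -2*x
  ∂P/∂y = 0
  integrand = ∂Q/∂x - ∂P/∂y = -2*x.
Integrating over R: integral_0^1 integral_0^{1-x} (-2*x) dy dx = -1/3.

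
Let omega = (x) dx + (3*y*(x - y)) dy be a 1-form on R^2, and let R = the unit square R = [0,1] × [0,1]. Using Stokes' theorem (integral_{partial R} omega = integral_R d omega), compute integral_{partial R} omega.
integral_(partial R) omega = 3/2

Stokes: integral_partial_R omega = integral_R d omega with d omega = (∂Q/∂x - ∂P/∂y) dx ∧ dy.
  ∂Q/∂x = 3*y
  ∂P/∂y = 0
  integrand = ∂Q/∂x - ∂P/∂y = 3*y.
Integrating over R: integral_0^1 integral_0^1 (3*y) dx dy = 3/2.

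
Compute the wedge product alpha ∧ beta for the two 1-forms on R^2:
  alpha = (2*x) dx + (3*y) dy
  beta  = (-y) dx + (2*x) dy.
alpha ∧ beta = (4*x^2 + 3*y^2) dx ∧ dy

Distribute the wedge, using dx_i ∧ dx_j = -dx_j ∧ dx_i and dx_i ∧ dx_i = 0. For each pair (i, j) with i < j, the coefficient of dx_i ∧ dx_j in alpha ∧ beta is (alpha_i * beta_j - alpha_j * beta_i). Collecting: alpha ∧ beta = (4*x^2 + 3*y^2) dx ∧ dy.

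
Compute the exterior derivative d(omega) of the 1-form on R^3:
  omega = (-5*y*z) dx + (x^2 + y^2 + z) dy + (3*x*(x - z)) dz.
d(omega) = (2*x + 5*z) dx ∧ dy + (6*x + 5*y - 3*z) dx ∧ dz + (-1) dy ∧ dz

For a 1-form omega = sum_i f_i dx_i, the exterior derivative is
  d(omega) = sum_{i < j} (∂f_j/∂x_i - ∂f_i/∂x_j) dx_i ∧ dx_j.
  coefficient of dx ∧ dy: ∂f_2/∂x - ∂f_1/∂y = ∂(x^2 + y^2 + z)/∂x - ∂(-5*y*z)/∂y = 2*x + 5*z
  coefficient of dx ∧ dz: ∂f_3/∂x - ∂f_1/∂z = ∂(3*x*(x - z))/∂x - ∂(-5*y*z)/∂z = 6*x + 5*y - 3*z
  coefficient of dy ∧ dz: ∂f_3/∂y - ∂f_2/∂z = ∂(3*x*(x - z))/∂y - ∂(x^2 + y^2 + z)/∂z = -1
Assembling: d(omega) = (2*x + 5*z) dx ∧ dy + (6*x + 5*y - 3*z) dx ∧ dz + (-1) dy ∧ dz.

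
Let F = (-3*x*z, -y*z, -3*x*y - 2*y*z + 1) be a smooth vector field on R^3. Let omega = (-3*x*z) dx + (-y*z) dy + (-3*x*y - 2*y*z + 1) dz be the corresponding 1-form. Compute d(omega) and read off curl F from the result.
d(omega) = (-3*x + y - 2*z) dy ∧ dz + (-3*x + 3*y) dz ∧ dx + (0) dx ∧ dy; curl F = (-3*x + y - 2*z, -3*x + 3*y, 0)

d omega = sum_{i<j} (∂f_j/∂x_i - ∂f_i/∂x_j) dx_i ∧ dx_j. Under the identification (dy ∧ dz, dz ∧ dx, dx ∧ dy) ↔ (e_x, e_y, e_z), the coefficients are exactly the components of curl F. Compute:
  ∂R/∂y - ∂Q/∂z = (-3*x - 2*z) - (-y) = -3*x + y - 2*z
  ∂P/∂z - ∂R/∂x = (-3*x) - (-3*y) = -3*x + 3*y
  ∂Q/∂x - ∂P/∂y = (0) - (0) = 0.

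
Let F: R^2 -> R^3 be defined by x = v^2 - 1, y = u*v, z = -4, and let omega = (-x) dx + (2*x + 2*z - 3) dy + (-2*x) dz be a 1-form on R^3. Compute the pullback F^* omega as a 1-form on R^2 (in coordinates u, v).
F^* omega = (v*(2*v^2 - 13)) du + (2*u*v^2 - 13*u - 2*v^3 + 2*v) dv

Using F^*(f dg) = (f ∘ F) d(g ∘ F), substitute each coordinate x_i by F_i(u, v) in f_i, and replace dx_i by d F_i = (∂F_i/∂u) du + (∂F_i/∂v) dv.
  For the x component: f_1(F) = 1 - v^2; d F_1 = (0) du + (2*v) dv
  For the y component: f_2(F) = 2*v^2 - 13; d F_2 = (v) du + (u) dv
  For the z component: f_3(F) = 2 - 2*v^2; d F_3 = (0) du + (0) dv
Combining and collecting du, dv coefficients:
  coeff of du: v*(2*v^2 - 13)
  coeff of dv: 2*u*v^2 - 13*u - 2*v^3 + 2*v
F^* omega = (v*(2*v^2 - 13)) du + (2*u*v^2 - 13*u - 2*v^3 + 2*v) dv.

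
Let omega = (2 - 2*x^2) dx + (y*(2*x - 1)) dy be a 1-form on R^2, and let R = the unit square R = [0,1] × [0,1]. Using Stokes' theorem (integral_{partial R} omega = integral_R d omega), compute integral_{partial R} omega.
integral_(partial R) omega = 1

Stokes: integral_partial_R omega = integral_R d omega with d omega = (∂Q/∂x - ∂P/∂y) dx ∧ dy.
  ∂Q/∂x = 2*y
  ∂P/∂y = 0
  integrand = ∂Q/∂x - ∂P/∂y = 2*y.
Integrating over R: integral_0^1 integral_0^1 (2*y) dx dy = 1.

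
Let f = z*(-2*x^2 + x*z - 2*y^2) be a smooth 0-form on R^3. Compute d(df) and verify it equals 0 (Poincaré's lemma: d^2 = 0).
d(df) = 0

Step 1: df = sum_i (∂f/∂x_i) dx_i = (z*(-4*x + z)) dx + (-4*y*z) dy + (-2*x^2 + 2*x*z - 2*y^2) dz.
Step 2: Apply d again. Using the 1-form formula, the coefficient of dx ∧ dy in d(df) is ∂^2 f/∂x ∂y - ∂^2 f/∂y ∂x = (0) - (0) = 0 (equality of mixed partials for smooth f).
Similarly for dx ∧ dz and dy ∧ dz — all coefficients vanish. So d(df) = 0.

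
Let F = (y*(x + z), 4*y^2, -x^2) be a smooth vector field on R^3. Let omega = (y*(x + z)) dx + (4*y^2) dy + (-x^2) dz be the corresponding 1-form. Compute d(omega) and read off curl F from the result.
d(omega) = (0) dy ∧ dz + (2*x + y) dz ∧ dx + (-x - z) dx ∧ dy; curl F = (0, 2*x + y, -x - z)

d omega = sum_{i<j} (∂f_j/∂x_i - ∂f_i/∂x_j) dx_i ∧ dx_j. Under the identification (dy ∧ dz, dz ∧ dx, dx ∧ dy) ↔ (e_x, e_y, e_z), the coefficients are exactly the components of curl F. Compute:
  ∂R/∂y - ∂Q/∂z = (0) - (0) = 0
  ∂P/∂z - ∂R/∂x = (y) - (-2*x) = 2*x + y
  ∂Q/∂x - ∂P/∂y = (0) - (x + z) = -x - z.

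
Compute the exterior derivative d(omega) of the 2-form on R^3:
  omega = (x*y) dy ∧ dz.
d(omega) = (y) dx ∧ dy ∧ dz

For a 2-form omega = sum_{i<j} g_{ij} dx_i ∧ dx_j, the exterior derivative is
  d(omega) = sum_{i<j} d(g_{ij}) ∧ dx_i ∧ dx_j = sum_{i<j, k} (∂g_{ij}/∂x_k) dx_k ∧ dx_i ∧ dx_j.
Expand each term, using dx_k ∧ dx_i ∧ dx_j = sgn(permutation) dx_{(a)} ∧ dx_{(b)} ∧ dx_{(c)} with (a < b < c) sorted:
  d(x*y) includes (∂/∂x)(x*y) dx = (y) dx, which multiplied by dy ∧ dz gives (y) dx ∧ dy ∧ dz
Collecting like 3-forms: d(omega) = (y) dx ∧ dy ∧ dz.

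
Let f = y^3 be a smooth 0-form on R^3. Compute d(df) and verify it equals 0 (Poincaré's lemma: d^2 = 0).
d(df) = 0

Step 1: df = sum_i (∂f/∂x_i) dx_i = (0) dx + (3*y^2) dy + (0) dz.
Step 2: Apply d again. Using the 1-form formula, the coefficient of dx ∧ dy in d(df) is ∂^2 f/∂x ∂y - ∂^2 f/∂y ∂x = (0) - (0) = 0 (equality of mixed partials for smooth f).
Similarly for dx ∧ dz and dy ∧ dz — all coefficients vanish. So d(df) = 0.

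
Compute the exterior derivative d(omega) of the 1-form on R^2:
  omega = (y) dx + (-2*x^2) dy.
d(omega) = (-4*x - 1) dx ∧ dy

For a 1-form omega = sum_i f_i dx_i, the exterior derivative is
  d(omega) = sum_{i < j} (∂f_j/∂x_i - ∂f_i/∂x_j) dx_i ∧ dx_j.
  coefficient of dx ∧ dy: ∂f_2/∂x - ∂f_1/∂y = ∂(-2*x^2)/∂x - ∂(y)/∂y = -4*x - 1
Assembling: d(omega) = (-4*x - 1) dx ∧ dy.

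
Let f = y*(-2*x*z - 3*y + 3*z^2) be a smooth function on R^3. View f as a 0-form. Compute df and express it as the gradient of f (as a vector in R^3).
df = (-2*y*z) dx + (-2*x*z - 6*y + 3*z^2) dy + (2*y*(-x + 3*z)) dz; grad f = (-2*y*z, -2*x*z - 6*y + 3*z^2, 2*y*(-x + 3*z))

For a 0-form f, d f = (∂f/∂x) dx + (∂f/∂y) dy + (∂f/∂z) dz. The components of the vector representation are exactly the entries of grad f in Cartesian coordinates:
  ∂f/∂x = -2*y*z
  ∂f/∂y = -2*x*z - 6*y + 3*z^2
  ∂f/∂z = 2*y*(-x + 3*z).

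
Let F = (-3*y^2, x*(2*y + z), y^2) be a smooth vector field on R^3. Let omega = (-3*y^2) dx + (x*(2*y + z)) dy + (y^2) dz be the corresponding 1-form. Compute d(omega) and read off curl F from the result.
d(omega) = (-x + 2*y) dy ∧ dz + (0) dz ∧ dx + (8*y + z) dx ∧ dy; curl F = (-x + 2*y, 0, 8*y + z)

d omega = sum_{i<j} (∂f_j/∂x_i - ∂f_i/∂x_j) dx_i ∧ dx_j. Under the identification (dy ∧ dz, dz ∧ dx, dx ∧ dy) ↔ (e_x, e_y, e_z), the coefficients are exactly the components of curl F. Compute:
  ∂R/∂y - ∂Q/∂z = (2*y) - (x) = -x + 2*y
  ∂P/∂z - ∂R/∂x = (0) - (0) = 0
  ∂Q/∂x - ∂P/∂y = (2*y + z) - (-6*y) = 8*y + z.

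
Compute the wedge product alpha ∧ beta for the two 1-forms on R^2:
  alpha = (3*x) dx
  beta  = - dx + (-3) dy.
alpha ∧ beta = (-9*x) dx ∧ dy

Distribute the wedge, using dx_i ∧ dx_j = -dx_j ∧ dx_i and dx_i ∧ dx_i = 0. For each pair (i, j) with i < j, the coefficient of dx_i ∧ dx_j in alpha ∧ beta is (alpha_i * beta_j - alpha_j * beta_i). Collecting: alpha ∧ beta = (-9*x) dx ∧ dy.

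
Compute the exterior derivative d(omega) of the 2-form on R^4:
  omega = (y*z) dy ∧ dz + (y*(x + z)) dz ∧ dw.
d(omega) = (y) dx ∧ dz ∧ dw + (x + z) dy ∧ dz ∧ dw

For a 2-form omega = sum_{i<j} g_{ij} dx_i ∧ dx_j, the exterior derivative is
  d(omega) = sum_{i<j} d(g_{ij}) ∧ dx_i ∧ dx_j = sum_{i<j, k} (∂g_{ij}/∂x_k) dx_k ∧ dx_i ∧ dx_j.
Expand each term, using dx_k ∧ dx_i ∧ dx_j = sgn(permutation) dx_{(a)} ∧ dx_{(b)} ∧ dx_{(c)} with (a < b < c) sorted:
  d(y*(x + z)) includes (∂/∂x)(y*(x + z)) dx = (y) dx, which multiplied by dz ∧ dw gives (y) dx ∧ dz ∧ dw
  d(y*(x + z)) includes (∂/∂y)(y*(x + z)) dy = (x + z) dy, which multiplied by dz ∧ dw gives (x + z) dy ∧ dz ∧ dw
Collecting like 3-forms: d(omega) = (y) dx ∧ dz ∧ dw + (x + z) dy ∧ dz ∧ dw.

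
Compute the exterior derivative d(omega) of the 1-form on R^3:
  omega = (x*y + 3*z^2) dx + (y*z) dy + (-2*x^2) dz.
d(omega) = (-x) dx ∧ dy + (-4*x - 6*z) dx ∧ dz + (-y) dy ∧ dz

For a 1-form omega = sum_i f_i dx_i, the exterior derivative is
  d(omega) = sum_{i < j} (∂f_j/∂x_i - ∂f_i/∂x_j) dx_i ∧ dx_j.
  coefficient of dx ∧ dy: ∂f_2/∂x - ∂f_1/∂y = ∂(y*z)/∂x - ∂(x*y + 3*z^2)/∂y = -x
  coefficient of dx ∧ dz: ∂f_3/∂x - ∂f_1/∂z = ∂(-2*x^2)/∂x - ∂(x*y + 3*z^2)/∂z = -4*x - 6*z
  coefficient of dy ∧ dz: ∂f_3/∂y - ∂f_2/∂z = ∂(-2*x^2)/∂y - ∂(y*z)/∂z = -y
Assembling: d(omega) = (-x) dx ∧ dy + (-4*x - 6*z) dx ∧ dz + (-y) dy ∧ dz.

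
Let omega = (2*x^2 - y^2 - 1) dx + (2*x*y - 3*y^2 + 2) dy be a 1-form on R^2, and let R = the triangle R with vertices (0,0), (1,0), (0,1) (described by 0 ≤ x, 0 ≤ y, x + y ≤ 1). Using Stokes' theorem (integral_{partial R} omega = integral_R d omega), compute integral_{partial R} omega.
integral_(partial R) omega = 2/3

Stokes: integral_partial_R omega = integral_R d omega with d omega = (∂Q/∂x - ∂P/∂y) dx ∧ dy.
  ∂Q/∂x = 2*y
  ∂P/∂y = -2*y
  integrand = ∂Q/∂x - ∂P/∂y = 4*y.
Integrating over R: integral_0^1 integral_0^{1-x} (4*y) dy dx = 2/3.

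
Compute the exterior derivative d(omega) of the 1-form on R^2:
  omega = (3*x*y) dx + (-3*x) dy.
d(omega) = (-3*x - 3) dx ∧ dy

For a 1-form omega = sum_i f_i dx_i, the exterior derivative is
  d(omega) = sum_{i < j} (∂f_j/∂x_i - ∂f_i/∂x_j) dx_i ∧ dx_j.
  coefficient of dx ∧ dy: ∂f_2/∂x - ∂f_1/∂y = ∂(-3*x)/∂x - ∂(3*x*y)/∂y = -3*x - 3
Assembling: d(omega) = (-3*x - 3) dx ∧ dy.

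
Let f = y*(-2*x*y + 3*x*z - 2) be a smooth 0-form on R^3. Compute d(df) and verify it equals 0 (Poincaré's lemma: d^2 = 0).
d(df) = 0

Step 1: df = sum_i (∂f/∂x_i) dx_i = (y*(-2*y + 3*z)) dx + (-4*x*y + 3*x*z - 2) dy + (3*x*y) dz.
Step 2: Apply d again. Using the 1-form formula, the coefficient of dx ∧ dy in d(df) is ∂^2 f/∂x ∂y - ∂^2 f/∂y ∂x = (-4*y + 3*z) - (-4*y + 3*z) = 0 (equality of mixed partials for smooth f).
Similarly for dx ∧ dz and dy ∧ dz — all coefficients vanish. So d(df) = 0.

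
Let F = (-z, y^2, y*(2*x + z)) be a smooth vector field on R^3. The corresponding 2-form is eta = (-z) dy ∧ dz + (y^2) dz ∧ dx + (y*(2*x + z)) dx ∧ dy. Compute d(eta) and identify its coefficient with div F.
d(eta) = (3*y) dx ∧ dy ∧ dz; div F = 3*y

For a 2-form in R^3 of the form above, applying d gives a 3-form with coefficient ∂P/∂x + ∂Q/∂y + ∂R/∂z:
  ∂P/∂x = 0
  ∂Q/∂y = 2*y
  ∂R/∂z = y
Sum = 3*y, which is exactly div F.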